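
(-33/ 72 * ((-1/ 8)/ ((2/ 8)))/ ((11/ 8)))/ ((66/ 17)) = 17/ 396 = 0.04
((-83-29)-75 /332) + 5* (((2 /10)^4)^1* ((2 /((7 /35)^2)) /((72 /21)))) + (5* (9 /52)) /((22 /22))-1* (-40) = -4612327 /64740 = -71.24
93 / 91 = 1.02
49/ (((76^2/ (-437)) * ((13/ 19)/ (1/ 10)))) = -1127/ 2080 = -0.54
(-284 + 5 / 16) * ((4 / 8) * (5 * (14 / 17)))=-9345 / 16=-584.06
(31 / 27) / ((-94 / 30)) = -0.37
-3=-3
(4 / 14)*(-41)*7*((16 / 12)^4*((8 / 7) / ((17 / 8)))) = -1343488 / 9639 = -139.38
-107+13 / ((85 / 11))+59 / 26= -227737 / 2210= -103.05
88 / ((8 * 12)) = 11 / 12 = 0.92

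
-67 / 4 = -16.75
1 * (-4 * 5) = -20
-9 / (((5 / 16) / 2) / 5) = -288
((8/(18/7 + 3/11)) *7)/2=2156/219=9.84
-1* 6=-6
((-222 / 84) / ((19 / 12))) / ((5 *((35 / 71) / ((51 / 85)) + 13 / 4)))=-189144 / 2306885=-0.08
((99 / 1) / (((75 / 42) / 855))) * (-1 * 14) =-3318084 / 5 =-663616.80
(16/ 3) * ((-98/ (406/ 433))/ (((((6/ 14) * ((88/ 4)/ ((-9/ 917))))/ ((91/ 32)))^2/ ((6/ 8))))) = -225897399/ 61663179776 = -0.00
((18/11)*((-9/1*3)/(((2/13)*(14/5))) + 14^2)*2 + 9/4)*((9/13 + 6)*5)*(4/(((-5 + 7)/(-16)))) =-470081880/1001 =-469612.27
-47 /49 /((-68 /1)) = 47 /3332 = 0.01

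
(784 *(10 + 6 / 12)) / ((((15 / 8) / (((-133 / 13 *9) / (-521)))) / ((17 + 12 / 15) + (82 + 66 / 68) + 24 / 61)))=13782980145312 / 175590025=78495.23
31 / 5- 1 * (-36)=211 / 5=42.20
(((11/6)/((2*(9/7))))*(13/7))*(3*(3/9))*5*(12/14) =715/126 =5.67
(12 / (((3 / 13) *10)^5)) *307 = 113986951 / 2025000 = 56.29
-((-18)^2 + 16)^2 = -115600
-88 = -88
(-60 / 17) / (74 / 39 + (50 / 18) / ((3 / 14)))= -5265 / 22168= -0.24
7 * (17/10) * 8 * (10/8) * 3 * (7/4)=2499/4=624.75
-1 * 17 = -17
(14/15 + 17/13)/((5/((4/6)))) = 874/2925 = 0.30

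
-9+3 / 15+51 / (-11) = -739 / 55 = -13.44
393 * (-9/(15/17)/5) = -20043/25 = -801.72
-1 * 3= -3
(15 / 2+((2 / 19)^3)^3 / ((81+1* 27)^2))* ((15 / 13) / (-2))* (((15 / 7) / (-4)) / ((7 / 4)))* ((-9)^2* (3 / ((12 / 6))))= 37806321163001025 / 234916643983112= 160.94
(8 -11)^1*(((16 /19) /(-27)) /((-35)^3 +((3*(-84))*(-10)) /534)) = -1424 /652442805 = -0.00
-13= -13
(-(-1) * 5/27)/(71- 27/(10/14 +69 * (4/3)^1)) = 649/247806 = 0.00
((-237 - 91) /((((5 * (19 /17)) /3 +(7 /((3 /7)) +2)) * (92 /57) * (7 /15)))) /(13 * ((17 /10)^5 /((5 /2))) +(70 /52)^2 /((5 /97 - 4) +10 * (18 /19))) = -51278031587250000 /176366937168488227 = -0.29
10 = 10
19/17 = 1.12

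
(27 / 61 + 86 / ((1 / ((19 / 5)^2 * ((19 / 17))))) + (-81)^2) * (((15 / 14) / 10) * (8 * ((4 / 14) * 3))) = 1059879672 / 181475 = 5840.36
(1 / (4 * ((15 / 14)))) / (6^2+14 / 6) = 7 / 1150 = 0.01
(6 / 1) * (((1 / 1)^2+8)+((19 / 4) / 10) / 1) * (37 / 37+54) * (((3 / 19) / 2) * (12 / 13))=112563 / 494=227.86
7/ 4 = 1.75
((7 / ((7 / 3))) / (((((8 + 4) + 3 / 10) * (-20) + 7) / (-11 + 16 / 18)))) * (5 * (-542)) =-246610 / 717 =-343.95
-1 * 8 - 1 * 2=-10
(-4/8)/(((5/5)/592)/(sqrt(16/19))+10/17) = -476631040/560736909+342176 * sqrt(19)/560736909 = -0.85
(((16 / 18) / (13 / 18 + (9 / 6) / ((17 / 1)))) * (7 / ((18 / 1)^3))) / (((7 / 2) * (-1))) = -17 / 45198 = -0.00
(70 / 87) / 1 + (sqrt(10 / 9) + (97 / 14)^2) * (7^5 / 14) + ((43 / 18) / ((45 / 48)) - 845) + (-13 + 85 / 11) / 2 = 2401 * sqrt(10) / 6 + 19563858073 / 344520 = 58051.28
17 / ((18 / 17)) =289 / 18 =16.06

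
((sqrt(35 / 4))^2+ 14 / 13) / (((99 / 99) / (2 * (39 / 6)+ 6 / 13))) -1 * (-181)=211781 / 676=313.29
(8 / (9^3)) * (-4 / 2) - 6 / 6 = -745 / 729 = -1.02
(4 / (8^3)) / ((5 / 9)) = 9 / 640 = 0.01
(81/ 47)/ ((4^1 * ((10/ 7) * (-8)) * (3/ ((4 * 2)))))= -189/ 1880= -0.10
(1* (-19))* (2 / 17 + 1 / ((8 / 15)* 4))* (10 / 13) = -30305 / 3536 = -8.57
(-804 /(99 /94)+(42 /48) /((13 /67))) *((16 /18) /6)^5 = -333374848 /6155681103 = -0.05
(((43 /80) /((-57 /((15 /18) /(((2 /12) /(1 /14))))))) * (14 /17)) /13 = -43 /201552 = -0.00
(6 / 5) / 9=2 / 15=0.13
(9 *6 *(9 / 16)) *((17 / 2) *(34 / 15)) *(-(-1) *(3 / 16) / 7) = 70227 / 4480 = 15.68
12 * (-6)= -72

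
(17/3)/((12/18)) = 8.50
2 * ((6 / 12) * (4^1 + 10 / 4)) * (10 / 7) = 65 / 7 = 9.29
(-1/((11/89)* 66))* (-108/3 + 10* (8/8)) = 1157/363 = 3.19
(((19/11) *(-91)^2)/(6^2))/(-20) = -157339/7920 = -19.87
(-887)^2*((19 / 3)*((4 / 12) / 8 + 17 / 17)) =373715275 / 72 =5190489.93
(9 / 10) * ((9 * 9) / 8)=729 / 80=9.11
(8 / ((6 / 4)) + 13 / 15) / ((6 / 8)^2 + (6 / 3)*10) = 496 / 1645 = 0.30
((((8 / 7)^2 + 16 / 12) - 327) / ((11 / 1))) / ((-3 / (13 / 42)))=619853 / 203742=3.04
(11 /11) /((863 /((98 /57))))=98 /49191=0.00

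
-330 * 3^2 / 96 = -495 / 16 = -30.94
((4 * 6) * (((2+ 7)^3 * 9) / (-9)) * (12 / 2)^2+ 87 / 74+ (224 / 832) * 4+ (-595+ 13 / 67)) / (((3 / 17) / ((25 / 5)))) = -3453969140015 / 193362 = -17862709.01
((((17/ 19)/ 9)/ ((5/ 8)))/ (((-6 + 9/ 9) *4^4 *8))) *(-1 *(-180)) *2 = -17/ 3040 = -0.01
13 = 13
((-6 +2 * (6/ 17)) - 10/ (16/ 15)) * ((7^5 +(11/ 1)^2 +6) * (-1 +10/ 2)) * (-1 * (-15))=-253374975/ 17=-14904410.29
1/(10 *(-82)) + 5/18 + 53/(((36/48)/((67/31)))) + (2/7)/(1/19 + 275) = 213427610707/1394871660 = 153.01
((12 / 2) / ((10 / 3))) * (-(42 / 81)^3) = -2744 / 10935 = -0.25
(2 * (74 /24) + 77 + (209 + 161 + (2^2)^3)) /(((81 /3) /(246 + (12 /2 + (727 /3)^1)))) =4601749 /486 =9468.62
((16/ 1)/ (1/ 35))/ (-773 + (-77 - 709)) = -560/ 1559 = -0.36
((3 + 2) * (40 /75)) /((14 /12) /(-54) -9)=-864 /2923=-0.30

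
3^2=9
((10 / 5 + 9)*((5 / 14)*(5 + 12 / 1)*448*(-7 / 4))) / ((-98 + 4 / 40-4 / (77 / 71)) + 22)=657.89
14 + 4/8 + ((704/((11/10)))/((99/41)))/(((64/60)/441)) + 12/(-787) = 1897550389/17314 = 109596.30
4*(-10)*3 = -120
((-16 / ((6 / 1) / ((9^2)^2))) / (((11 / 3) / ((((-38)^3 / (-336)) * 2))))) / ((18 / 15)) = -100004220 / 77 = -1298756.10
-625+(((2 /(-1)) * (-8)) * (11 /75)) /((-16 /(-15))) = -3114 /5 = -622.80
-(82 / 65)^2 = -6724 / 4225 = -1.59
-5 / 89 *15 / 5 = -0.17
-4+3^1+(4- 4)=-1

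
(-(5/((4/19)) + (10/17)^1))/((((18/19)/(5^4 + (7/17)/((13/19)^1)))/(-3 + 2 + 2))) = -241529045/15028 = -16071.94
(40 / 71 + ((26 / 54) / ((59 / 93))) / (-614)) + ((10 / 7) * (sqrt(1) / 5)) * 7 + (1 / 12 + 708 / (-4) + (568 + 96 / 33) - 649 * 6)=-1781126925419 / 509265108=-3497.45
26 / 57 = 0.46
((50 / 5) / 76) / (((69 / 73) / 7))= 2555 / 2622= 0.97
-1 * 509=-509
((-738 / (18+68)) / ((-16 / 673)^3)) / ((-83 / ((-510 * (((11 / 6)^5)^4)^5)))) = 146391712401379992348717931467122647805725427730524833106042741170880565212116795625830014950304061287464032967211245 / 176863320539724084251237456667466589790592258099425730297342016320302292228380819456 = 827710980177486442908172800000000.00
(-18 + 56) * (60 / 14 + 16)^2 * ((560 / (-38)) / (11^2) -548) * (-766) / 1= 38927050124736 / 5929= 6565533837.87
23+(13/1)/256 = 23.05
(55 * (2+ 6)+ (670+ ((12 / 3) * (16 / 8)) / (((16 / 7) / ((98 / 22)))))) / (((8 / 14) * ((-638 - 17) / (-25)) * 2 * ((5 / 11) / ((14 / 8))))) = 1213387 / 8384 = 144.73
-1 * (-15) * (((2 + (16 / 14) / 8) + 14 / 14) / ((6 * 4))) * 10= 275 / 14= 19.64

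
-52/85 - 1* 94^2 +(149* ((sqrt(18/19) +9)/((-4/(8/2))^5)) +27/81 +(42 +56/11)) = -10275.21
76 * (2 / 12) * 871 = 33098 / 3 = 11032.67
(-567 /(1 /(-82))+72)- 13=46553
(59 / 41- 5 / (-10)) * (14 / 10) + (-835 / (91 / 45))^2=578880273003 / 3395210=170499.11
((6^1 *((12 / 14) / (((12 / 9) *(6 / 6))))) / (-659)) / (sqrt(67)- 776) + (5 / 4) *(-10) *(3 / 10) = -3.75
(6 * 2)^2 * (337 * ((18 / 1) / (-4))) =-218376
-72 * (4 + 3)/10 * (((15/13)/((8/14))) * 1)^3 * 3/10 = -8751645/70304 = -124.48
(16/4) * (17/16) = 17/4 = 4.25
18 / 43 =0.42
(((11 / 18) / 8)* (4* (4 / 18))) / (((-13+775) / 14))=77 / 61722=0.00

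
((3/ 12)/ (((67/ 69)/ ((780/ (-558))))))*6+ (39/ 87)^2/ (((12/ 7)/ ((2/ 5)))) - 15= -896740109/ 52402710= -17.11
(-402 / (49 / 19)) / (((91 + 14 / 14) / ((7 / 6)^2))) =-1273 / 552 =-2.31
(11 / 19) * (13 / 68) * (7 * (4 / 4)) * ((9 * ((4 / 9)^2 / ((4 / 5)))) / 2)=5005 / 5814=0.86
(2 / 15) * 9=6 / 5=1.20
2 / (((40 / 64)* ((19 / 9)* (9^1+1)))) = 72 / 475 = 0.15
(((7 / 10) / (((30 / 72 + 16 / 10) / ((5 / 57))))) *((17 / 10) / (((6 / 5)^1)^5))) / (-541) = -371875 / 9671469984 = -0.00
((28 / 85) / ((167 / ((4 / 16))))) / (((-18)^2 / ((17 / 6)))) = 7 / 1623240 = 0.00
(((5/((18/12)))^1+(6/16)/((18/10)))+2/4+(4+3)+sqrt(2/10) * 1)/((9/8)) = 8 * sqrt(5)/45+265/27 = 10.21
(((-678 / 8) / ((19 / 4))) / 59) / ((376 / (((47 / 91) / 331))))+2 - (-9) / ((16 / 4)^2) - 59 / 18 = -3477867125 / 4862252304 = -0.72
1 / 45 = 0.02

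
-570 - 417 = -987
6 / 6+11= 12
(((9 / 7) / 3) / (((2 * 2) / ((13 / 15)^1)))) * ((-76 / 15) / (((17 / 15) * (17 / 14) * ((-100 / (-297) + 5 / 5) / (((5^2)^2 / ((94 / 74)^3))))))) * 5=-4644816783750 / 11911924259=-389.93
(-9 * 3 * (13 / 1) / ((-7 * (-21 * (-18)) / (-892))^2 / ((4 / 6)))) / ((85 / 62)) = -320652592 / 16530885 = -19.40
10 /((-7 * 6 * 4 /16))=-20 /21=-0.95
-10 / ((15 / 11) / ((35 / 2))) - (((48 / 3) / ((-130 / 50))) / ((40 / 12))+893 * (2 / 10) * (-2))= 44989 / 195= 230.71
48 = 48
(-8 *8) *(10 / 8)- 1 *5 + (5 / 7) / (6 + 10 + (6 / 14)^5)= -4573234 / 53831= -84.96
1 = 1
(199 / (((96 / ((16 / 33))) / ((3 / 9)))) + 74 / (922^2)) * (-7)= -148059338 / 63118737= -2.35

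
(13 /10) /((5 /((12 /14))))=39 /175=0.22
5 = 5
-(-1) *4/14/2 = 1/7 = 0.14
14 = 14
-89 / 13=-6.85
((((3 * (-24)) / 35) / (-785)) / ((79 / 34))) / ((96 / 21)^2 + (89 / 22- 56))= -376992 / 10381000925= -0.00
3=3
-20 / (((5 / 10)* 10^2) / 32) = -64 / 5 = -12.80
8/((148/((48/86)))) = 48/1591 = 0.03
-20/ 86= -10/ 43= -0.23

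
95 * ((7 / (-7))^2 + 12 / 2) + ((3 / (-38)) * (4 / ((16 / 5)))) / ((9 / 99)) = 100915 / 152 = 663.91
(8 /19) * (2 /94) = 8 /893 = 0.01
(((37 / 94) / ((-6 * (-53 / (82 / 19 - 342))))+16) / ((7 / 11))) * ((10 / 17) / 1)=14.40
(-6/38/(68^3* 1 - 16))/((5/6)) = -9/14934760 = -0.00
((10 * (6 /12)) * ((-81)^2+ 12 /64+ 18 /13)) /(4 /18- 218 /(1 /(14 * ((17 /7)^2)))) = -429979725 /235876576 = -1.82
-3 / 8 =-0.38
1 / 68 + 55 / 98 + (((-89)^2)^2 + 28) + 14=209057288875 / 3332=62742283.58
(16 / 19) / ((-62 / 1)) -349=-205569 / 589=-349.01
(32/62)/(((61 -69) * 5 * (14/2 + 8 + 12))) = -2/4185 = -0.00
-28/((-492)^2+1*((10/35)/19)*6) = -931/8048631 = -0.00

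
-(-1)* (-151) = -151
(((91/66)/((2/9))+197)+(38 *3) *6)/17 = 52.19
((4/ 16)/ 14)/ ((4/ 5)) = 5/ 224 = 0.02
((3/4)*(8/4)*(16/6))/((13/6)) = 24/13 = 1.85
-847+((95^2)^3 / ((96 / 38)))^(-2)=-165224282924341516232177732071 / 195069991646211943603515625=-847.00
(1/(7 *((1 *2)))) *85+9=211/14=15.07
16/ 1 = 16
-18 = -18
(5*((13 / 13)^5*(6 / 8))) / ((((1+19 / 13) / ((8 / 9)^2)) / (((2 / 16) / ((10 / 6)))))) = 13 / 144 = 0.09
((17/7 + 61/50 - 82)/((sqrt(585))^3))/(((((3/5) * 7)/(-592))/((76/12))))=17136328 * sqrt(65)/27948375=4.94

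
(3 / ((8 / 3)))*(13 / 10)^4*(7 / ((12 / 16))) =599781 / 20000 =29.99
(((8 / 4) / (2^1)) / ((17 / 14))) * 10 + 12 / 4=191 / 17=11.24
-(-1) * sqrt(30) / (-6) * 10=-5 * sqrt(30) / 3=-9.13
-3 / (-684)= 1 / 228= 0.00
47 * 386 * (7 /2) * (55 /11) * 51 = 16191735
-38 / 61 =-0.62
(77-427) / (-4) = 175 / 2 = 87.50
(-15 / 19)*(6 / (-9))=10 / 19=0.53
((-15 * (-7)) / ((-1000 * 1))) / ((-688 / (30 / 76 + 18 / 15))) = 6363 / 26144000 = 0.00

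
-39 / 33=-13 / 11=-1.18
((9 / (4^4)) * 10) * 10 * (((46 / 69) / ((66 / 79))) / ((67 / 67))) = 1975 / 704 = 2.81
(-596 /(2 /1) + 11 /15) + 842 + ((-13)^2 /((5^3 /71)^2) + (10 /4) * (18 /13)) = 367281481 /609375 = 602.72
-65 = -65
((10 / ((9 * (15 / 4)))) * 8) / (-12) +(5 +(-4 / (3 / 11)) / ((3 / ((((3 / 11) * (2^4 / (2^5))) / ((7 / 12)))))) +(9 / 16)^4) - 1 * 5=-1.24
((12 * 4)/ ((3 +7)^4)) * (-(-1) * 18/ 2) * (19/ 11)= 513/ 6875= 0.07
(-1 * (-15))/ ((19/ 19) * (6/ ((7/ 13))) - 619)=-21/ 851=-0.02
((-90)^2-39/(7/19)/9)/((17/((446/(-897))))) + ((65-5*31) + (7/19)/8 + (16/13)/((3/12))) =-15653535869/48674808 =-321.59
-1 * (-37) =37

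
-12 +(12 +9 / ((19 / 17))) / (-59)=-13833 / 1121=-12.34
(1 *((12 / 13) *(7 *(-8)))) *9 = -6048 / 13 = -465.23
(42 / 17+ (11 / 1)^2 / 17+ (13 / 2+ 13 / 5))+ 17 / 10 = 1733 / 85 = 20.39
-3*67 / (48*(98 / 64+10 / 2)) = -134 / 209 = -0.64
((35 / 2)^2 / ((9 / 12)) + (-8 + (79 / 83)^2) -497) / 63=-1979087 / 1302021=-1.52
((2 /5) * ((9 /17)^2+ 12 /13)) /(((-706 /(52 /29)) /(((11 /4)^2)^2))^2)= 12598514513013 /1240518362767360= 0.01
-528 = -528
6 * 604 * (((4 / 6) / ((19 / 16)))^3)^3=42502721483309056 / 2117153985128019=20.08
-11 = -11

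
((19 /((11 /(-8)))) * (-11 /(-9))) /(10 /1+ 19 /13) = -1976 /1341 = -1.47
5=5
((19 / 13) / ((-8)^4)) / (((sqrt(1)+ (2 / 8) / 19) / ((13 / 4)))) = 361 / 315392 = 0.00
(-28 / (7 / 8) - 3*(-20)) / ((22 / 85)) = 1190 / 11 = 108.18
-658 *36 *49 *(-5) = 5803560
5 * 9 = 45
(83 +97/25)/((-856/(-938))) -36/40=504519/5350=94.30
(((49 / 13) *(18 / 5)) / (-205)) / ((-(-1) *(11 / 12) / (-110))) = 21168 / 2665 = 7.94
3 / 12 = 0.25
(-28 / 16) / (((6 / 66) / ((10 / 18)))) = -385 / 36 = -10.69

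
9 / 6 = 3 / 2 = 1.50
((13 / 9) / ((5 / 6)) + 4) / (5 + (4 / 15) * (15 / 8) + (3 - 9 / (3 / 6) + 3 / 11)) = -1892 / 3045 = -0.62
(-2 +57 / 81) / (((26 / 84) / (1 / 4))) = -245 / 234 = -1.05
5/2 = 2.50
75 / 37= 2.03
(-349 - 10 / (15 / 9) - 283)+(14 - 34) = -658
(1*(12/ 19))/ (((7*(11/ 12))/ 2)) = 288/ 1463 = 0.20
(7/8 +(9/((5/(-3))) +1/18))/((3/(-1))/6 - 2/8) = 1609/270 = 5.96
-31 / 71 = -0.44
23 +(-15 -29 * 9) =-253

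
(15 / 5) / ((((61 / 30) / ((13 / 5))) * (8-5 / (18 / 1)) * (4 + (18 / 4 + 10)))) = 8424 / 313723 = 0.03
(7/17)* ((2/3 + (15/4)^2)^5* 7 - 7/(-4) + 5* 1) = 8655531736382531/4331667456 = 1998198.57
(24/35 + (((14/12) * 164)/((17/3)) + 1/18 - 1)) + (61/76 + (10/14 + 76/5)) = 2919959/58140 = 50.22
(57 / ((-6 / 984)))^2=87385104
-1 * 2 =-2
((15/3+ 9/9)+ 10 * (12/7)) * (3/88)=243/308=0.79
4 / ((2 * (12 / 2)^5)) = 1 / 3888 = 0.00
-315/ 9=-35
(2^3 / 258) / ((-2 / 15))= -10 / 43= -0.23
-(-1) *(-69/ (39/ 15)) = -345/ 13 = -26.54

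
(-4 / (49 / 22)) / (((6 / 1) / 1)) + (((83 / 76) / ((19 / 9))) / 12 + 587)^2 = 1690095775455043 / 4904239872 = 344619.31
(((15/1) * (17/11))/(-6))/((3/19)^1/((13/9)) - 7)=20995/37444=0.56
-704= -704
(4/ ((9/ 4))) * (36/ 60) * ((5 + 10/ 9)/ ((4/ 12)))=176/ 9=19.56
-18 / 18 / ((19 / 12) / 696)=-439.58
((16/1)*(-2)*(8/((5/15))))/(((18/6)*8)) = -32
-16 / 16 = -1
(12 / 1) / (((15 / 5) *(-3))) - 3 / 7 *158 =-1450 / 21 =-69.05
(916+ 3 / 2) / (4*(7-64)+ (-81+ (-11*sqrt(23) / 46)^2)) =-84410 / 28307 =-2.98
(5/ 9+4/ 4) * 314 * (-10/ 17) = -43960/ 153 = -287.32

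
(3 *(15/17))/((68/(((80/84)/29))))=75/58667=0.00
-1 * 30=-30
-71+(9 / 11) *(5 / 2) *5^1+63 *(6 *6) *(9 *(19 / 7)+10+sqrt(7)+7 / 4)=87992.79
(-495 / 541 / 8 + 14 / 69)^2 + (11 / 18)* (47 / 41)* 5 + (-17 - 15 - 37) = -65.49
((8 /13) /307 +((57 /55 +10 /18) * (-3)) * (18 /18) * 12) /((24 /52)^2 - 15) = 54509832 /14065205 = 3.88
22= 22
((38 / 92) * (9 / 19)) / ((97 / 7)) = 63 / 4462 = 0.01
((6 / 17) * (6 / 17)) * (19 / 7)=684 / 2023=0.34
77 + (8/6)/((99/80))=78.08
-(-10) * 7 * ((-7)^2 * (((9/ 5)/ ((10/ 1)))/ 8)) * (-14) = -21609/ 20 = -1080.45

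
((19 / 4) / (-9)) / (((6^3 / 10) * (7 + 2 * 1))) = -95 / 34992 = -0.00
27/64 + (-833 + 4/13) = -692449/832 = -832.27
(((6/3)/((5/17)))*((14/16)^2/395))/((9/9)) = 833/63200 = 0.01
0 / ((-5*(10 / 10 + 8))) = 0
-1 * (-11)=11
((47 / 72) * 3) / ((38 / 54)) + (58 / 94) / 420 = 2088607 / 750120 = 2.78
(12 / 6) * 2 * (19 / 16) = 19 / 4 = 4.75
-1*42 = -42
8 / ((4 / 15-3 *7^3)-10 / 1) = -120 / 15581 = -0.01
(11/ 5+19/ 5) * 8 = 48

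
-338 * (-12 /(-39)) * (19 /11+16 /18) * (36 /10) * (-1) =53872 /55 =979.49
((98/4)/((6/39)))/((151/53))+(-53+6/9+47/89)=4.09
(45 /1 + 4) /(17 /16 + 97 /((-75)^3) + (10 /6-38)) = -330750000 /238079677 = -1.39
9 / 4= 2.25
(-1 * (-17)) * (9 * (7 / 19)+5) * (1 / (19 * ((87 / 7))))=18802 / 31407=0.60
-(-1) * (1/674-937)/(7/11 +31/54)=-774.10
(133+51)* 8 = 1472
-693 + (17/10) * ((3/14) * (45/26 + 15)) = -500067/728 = -686.91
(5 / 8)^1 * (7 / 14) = 5 / 16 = 0.31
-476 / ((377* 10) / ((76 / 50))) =-9044 / 47125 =-0.19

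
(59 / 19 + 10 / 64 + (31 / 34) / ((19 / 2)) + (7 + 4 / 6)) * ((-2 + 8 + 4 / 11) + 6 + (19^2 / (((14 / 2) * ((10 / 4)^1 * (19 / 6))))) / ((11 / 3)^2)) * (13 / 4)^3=10216069138067 / 2101102080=4862.24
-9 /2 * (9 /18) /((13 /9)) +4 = 127 /52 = 2.44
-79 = -79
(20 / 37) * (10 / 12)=50 / 111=0.45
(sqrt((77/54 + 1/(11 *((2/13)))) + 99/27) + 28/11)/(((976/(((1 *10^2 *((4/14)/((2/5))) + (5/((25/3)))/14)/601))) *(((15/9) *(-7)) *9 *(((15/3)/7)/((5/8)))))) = -5003/1935700800 - 5003 *sqrt(13926)/243898300800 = -0.00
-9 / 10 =-0.90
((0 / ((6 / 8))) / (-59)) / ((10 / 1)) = 0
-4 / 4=-1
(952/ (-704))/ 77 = -17/ 968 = -0.02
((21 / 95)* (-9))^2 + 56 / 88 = 456106 / 99275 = 4.59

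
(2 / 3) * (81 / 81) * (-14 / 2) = -4.67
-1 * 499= -499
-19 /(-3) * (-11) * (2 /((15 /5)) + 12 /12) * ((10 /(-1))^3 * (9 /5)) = 209000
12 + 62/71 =914/71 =12.87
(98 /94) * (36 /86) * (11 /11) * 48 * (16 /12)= 56448 /2021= 27.93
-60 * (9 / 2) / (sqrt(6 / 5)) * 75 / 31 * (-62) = 6750 * sqrt(30) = 36971.27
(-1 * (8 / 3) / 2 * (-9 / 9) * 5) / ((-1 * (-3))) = 20 / 9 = 2.22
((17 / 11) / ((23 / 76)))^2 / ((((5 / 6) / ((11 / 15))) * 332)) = 834632 / 12074425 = 0.07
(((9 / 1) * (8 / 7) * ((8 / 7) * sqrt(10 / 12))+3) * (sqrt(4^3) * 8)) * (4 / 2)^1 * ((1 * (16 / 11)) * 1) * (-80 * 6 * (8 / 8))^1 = -94371840 * sqrt(30) / 539 -2949120 / 11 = -1227092.27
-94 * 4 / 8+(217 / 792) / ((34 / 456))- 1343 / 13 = -2138789 / 14586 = -146.63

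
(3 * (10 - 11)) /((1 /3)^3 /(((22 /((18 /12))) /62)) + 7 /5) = -2970 /1541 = -1.93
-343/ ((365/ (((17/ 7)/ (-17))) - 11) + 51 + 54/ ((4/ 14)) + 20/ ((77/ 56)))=3773/ 25426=0.15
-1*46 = -46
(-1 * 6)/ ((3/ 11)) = -22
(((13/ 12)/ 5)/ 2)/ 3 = 13/ 360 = 0.04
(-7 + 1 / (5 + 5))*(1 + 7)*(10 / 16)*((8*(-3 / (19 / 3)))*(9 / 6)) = 3726 / 19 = 196.11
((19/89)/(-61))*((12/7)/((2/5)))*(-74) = 42180/38003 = 1.11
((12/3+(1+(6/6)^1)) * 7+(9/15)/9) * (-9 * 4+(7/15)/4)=-1358543/900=-1509.49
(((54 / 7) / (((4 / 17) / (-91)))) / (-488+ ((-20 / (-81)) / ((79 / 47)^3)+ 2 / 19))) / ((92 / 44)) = 49804503697377 / 17027762094740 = 2.92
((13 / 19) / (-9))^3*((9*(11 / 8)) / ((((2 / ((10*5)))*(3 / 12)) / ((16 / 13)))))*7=-2602600 / 555579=-4.68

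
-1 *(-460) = 460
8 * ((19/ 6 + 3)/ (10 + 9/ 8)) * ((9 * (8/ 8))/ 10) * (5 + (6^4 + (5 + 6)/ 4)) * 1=463092/ 89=5203.28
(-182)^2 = 33124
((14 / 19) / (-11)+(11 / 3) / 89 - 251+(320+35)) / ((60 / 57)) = 5802073 / 58740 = 98.78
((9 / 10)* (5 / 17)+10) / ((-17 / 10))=-1745 / 289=-6.04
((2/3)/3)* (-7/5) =-14/45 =-0.31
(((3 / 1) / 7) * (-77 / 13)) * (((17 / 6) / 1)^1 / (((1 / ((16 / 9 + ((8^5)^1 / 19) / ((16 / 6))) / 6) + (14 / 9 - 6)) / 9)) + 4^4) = -18278048316 / 28772939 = -635.25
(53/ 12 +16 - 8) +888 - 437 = 463.42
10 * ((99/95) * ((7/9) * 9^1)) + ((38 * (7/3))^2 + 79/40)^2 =152271567349219/2462400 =61838680.70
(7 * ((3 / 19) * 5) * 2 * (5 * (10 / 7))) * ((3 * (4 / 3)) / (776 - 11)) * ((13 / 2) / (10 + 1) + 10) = 46600 / 10659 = 4.37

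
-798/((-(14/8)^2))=1824/7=260.57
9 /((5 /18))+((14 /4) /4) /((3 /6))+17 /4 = 192 /5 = 38.40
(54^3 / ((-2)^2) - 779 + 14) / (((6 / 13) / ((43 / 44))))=7192653 / 88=81734.69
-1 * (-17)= 17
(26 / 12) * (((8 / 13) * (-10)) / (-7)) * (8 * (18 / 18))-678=-13918 / 21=-662.76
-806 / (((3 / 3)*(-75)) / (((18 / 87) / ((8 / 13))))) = 5239 / 1450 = 3.61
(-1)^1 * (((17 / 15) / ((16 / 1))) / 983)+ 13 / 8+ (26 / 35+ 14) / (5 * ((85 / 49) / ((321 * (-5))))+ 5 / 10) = 115379755663 / 3670679280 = 31.43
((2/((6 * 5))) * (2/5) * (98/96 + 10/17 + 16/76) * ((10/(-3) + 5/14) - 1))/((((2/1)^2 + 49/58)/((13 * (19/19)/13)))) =-0.04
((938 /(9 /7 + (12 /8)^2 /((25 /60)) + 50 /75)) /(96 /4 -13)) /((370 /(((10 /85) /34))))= 9849 /90804956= 0.00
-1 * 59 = -59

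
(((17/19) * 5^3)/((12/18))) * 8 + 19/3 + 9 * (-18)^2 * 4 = 741709/57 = 13012.44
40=40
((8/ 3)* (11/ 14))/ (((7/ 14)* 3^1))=88/ 63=1.40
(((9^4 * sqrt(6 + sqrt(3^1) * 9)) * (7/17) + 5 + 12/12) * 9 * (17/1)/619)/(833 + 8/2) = 34/19189 + 15309 * sqrt(6 + 9 * sqrt(3))/19189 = 3.71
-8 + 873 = 865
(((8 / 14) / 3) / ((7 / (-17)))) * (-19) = 1292 / 147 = 8.79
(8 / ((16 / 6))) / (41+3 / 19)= 57 / 782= 0.07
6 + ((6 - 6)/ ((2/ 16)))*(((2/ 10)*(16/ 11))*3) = 6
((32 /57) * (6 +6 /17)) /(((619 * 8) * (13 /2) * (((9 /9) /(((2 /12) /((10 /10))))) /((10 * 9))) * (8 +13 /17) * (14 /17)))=36720 /159467399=0.00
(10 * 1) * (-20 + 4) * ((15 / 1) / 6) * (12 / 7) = -4800 / 7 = -685.71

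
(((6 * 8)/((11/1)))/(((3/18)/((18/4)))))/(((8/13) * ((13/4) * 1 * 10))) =324/55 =5.89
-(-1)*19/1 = 19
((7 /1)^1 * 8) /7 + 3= 11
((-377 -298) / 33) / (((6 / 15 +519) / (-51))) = 57375 / 28567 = 2.01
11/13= 0.85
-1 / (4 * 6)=-1 / 24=-0.04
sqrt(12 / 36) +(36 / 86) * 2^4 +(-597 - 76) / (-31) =sqrt(3) / 3 +37867 / 1333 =28.98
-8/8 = -1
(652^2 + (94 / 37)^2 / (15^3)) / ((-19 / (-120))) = 15713119222688 / 5852475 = 2684867.38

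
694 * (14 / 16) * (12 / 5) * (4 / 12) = 2429 / 5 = 485.80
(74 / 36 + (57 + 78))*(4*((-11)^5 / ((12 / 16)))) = -3178502536 / 27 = -117722316.15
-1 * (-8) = 8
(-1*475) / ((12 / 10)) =-2375 / 6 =-395.83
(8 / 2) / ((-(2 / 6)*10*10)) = -3 / 25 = -0.12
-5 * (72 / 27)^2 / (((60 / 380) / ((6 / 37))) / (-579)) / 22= 1173440 / 1221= 961.05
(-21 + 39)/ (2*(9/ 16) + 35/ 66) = 4752/ 437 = 10.87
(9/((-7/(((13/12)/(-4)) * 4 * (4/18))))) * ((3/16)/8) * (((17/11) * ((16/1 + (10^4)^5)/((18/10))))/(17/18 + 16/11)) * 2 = 519266917293233082.79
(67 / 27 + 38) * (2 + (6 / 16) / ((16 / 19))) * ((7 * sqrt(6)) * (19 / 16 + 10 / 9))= 792666553 * sqrt(6) / 497664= 3901.48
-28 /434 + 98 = 3036 /31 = 97.94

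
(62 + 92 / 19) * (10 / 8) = 3175 / 38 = 83.55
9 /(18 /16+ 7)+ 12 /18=346 /195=1.77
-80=-80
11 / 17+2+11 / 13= 772 / 221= 3.49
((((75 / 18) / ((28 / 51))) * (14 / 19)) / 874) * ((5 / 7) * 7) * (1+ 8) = 0.29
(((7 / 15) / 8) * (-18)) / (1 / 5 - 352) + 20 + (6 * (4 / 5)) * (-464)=-77649191 / 35180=-2207.20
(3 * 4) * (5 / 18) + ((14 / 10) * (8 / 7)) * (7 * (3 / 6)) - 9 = -1 / 15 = -0.07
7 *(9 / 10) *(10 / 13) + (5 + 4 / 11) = 1460 / 143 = 10.21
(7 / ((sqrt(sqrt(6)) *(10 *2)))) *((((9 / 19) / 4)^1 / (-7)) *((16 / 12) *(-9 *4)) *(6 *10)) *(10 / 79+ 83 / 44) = 188919 *6^(3 / 4) / 33022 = 21.93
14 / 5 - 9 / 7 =53 / 35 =1.51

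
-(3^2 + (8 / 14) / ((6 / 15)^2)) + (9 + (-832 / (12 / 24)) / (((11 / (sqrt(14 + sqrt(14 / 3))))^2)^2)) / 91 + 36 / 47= -2246261903 / 187858671-512 * sqrt(42) / 43923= -12.03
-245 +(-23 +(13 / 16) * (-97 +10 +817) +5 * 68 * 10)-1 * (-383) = 32865 / 8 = 4108.12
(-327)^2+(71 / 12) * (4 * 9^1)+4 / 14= 749996 / 7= 107142.29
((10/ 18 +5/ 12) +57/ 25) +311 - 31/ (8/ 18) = 55013/ 225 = 244.50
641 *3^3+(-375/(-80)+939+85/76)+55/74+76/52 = 2669174461/146224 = 18254.01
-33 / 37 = -0.89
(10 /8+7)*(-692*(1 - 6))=28545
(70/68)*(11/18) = 385/612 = 0.63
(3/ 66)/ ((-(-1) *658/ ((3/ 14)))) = 3/ 202664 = 0.00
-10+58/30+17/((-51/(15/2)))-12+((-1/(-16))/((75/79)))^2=-32489759/1440000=-22.56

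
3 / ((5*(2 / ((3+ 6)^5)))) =177147 / 10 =17714.70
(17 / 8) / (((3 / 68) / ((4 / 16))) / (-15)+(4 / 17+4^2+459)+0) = 1445 / 323152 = 0.00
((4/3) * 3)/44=1/11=0.09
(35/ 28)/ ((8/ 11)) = 55/ 32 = 1.72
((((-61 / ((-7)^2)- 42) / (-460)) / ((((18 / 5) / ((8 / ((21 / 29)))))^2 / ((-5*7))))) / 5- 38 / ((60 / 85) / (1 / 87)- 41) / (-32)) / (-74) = 196024452997 / 2362820126688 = 0.08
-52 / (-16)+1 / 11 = 147 / 44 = 3.34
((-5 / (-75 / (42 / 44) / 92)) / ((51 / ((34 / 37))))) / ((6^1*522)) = 161 / 4780215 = 0.00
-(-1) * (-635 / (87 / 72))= -15240 / 29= -525.52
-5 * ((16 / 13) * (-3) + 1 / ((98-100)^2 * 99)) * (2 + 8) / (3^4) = 474875 / 208494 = 2.28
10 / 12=5 / 6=0.83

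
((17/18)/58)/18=17/18792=0.00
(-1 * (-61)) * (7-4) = 183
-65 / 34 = -1.91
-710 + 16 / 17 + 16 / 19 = -228754 / 323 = -708.22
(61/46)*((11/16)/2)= 671/1472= 0.46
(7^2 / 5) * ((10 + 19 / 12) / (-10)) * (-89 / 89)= 6811 / 600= 11.35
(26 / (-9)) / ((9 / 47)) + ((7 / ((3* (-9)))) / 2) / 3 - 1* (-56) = 2207 / 54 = 40.87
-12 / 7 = -1.71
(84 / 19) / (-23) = -84 / 437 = -0.19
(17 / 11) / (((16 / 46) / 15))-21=4017 / 88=45.65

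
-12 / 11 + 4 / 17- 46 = -8762 / 187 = -46.86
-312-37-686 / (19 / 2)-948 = -26015 / 19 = -1369.21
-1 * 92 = -92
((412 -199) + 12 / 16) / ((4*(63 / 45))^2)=21375 / 3136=6.82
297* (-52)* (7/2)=-54054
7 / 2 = 3.50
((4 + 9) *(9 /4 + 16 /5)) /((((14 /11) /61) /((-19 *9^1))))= -162587997 /280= -580671.42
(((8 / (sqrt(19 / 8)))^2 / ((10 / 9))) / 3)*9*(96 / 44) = 165888 / 1045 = 158.74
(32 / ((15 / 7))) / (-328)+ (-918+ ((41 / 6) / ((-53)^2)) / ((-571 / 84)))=-918.05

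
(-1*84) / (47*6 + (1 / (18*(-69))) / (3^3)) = -0.30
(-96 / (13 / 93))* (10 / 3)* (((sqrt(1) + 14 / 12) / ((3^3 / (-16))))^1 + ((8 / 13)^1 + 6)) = -55690880 / 4563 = -12204.88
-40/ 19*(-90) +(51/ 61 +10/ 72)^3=38310559624799/ 201210485184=190.40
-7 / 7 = -1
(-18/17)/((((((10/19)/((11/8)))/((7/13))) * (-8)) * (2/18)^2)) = 1066527/70720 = 15.08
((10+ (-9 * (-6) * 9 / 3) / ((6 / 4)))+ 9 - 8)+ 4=123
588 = 588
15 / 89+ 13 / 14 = 1367 / 1246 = 1.10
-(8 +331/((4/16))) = -1332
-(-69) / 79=69 / 79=0.87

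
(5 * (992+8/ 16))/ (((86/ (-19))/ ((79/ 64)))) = -14897425/ 11008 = -1353.33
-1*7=-7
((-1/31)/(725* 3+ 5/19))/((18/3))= -19/7687380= -0.00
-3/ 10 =-0.30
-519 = -519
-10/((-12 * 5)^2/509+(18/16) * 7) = -40720/60867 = -0.67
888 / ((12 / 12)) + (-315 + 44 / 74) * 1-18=20557 / 37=555.59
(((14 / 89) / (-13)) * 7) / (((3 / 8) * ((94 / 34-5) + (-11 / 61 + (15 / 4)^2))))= -13008128 / 670753395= -0.02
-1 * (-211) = 211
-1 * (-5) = 5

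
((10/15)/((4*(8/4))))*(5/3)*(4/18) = 5/162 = 0.03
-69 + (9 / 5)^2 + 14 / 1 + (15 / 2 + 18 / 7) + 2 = -13891 / 350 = -39.69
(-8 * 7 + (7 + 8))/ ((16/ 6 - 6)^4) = -3321/ 10000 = -0.33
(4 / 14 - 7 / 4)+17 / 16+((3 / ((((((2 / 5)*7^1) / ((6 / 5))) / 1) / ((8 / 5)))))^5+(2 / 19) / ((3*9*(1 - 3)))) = 36.44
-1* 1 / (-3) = 1 / 3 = 0.33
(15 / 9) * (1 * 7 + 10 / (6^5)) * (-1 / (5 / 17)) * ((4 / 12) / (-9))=1.47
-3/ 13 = -0.23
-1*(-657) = 657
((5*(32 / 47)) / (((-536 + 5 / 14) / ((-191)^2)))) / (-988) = 20429360 / 87055891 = 0.23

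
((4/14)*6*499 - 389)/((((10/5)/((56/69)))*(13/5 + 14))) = 65300/5727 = 11.40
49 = 49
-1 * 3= -3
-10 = -10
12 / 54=2 / 9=0.22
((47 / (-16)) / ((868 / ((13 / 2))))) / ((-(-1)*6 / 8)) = -611 / 20832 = -0.03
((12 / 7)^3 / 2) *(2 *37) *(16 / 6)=170496 / 343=497.07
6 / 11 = 0.55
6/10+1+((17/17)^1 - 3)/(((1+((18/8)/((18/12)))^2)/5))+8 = 424/65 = 6.52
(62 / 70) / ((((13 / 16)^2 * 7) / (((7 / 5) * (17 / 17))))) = 7936 / 29575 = 0.27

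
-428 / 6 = -214 / 3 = -71.33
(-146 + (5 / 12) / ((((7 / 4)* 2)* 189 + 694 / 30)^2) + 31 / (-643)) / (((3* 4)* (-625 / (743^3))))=1354100811454249695154 / 169531178126875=7987326.15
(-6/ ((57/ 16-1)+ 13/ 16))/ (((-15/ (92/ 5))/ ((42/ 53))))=1.73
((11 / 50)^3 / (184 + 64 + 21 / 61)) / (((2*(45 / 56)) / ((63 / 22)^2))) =2071377 / 9468125000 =0.00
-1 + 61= 60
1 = 1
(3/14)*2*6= 18/7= 2.57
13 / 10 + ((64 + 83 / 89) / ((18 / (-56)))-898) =-8800687 / 8010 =-1098.71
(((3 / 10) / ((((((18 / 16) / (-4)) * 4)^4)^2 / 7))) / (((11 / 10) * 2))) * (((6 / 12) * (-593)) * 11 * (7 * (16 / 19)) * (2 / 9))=-3899964522496 / 2453663097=-1589.45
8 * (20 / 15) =32 / 3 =10.67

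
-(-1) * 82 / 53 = 82 / 53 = 1.55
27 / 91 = 0.30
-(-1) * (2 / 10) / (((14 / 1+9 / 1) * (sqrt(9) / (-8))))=-8 / 345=-0.02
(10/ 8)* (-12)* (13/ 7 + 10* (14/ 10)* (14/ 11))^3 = -52158988125/ 456533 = -114250.20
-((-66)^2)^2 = -18974736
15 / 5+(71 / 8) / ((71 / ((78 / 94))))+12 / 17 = 24351 / 6392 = 3.81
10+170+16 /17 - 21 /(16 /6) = 23537 /136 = 173.07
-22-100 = -122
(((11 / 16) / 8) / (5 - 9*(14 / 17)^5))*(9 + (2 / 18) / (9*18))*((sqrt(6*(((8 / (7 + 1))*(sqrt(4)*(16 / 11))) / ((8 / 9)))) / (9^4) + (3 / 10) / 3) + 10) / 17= 1096046083*sqrt(66) / 460974950487936 + 1217707198213 / 4215591682560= 0.29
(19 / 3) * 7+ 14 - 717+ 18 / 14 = -13805 / 21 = -657.38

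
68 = 68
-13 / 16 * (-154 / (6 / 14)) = 7007 / 24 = 291.96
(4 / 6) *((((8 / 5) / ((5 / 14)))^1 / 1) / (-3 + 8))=0.60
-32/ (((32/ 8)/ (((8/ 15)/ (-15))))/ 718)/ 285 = 45952/ 64125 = 0.72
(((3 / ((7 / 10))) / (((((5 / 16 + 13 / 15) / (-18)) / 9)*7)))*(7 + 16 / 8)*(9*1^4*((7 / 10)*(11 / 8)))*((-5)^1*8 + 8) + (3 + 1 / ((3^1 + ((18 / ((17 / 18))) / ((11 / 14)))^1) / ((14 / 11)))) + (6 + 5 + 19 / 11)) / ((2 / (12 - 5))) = 23309081986739 / 31733922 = 734516.27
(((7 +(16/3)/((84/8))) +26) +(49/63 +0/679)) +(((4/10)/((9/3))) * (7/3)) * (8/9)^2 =881072/25515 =34.53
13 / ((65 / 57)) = 57 / 5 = 11.40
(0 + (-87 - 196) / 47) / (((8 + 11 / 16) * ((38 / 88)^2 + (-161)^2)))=-8766208 / 327848263261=-0.00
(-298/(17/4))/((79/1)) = -1192/1343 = -0.89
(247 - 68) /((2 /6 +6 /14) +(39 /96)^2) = 3849216 /19933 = 193.11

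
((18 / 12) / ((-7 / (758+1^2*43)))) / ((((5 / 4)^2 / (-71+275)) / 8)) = -31373568 / 175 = -179277.53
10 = 10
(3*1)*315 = 945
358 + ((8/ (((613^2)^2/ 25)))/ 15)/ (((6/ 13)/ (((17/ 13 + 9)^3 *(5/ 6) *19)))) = 230661651825425794/ 644306283630243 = 358.00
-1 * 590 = -590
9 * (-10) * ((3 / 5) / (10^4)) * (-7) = 189 / 5000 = 0.04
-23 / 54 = -0.43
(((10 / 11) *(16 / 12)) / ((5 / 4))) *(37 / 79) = 1184 / 2607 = 0.45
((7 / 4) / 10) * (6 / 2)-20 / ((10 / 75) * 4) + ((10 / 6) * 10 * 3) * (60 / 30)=2521 / 40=63.02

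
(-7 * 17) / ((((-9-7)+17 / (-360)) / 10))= 428400 / 5777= 74.16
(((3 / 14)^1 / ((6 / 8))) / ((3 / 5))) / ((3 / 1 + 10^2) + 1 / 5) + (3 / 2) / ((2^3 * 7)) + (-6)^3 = -9360943 / 43344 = -215.97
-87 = -87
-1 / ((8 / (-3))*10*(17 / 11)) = 33 / 1360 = 0.02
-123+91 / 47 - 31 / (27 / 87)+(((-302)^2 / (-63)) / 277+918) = 189143167 / 273399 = 691.82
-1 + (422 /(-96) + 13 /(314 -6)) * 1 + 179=641797 /3696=173.65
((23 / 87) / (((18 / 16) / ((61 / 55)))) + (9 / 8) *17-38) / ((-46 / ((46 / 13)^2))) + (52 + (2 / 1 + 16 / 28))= 12153257783 / 203783580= 59.64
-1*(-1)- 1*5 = -4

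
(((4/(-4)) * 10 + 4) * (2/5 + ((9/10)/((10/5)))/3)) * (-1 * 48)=792/5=158.40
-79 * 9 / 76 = -711 / 76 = -9.36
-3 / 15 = -1 / 5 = -0.20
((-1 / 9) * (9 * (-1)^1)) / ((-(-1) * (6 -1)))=0.20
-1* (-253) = 253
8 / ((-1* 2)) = -4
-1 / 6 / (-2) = 1 / 12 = 0.08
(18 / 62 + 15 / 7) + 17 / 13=10553 / 2821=3.74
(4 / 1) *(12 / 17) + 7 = 9.82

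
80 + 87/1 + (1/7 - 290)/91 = 104350/637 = 163.81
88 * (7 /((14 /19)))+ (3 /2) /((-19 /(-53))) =31927 /38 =840.18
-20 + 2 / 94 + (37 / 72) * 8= -6712 / 423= -15.87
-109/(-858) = 109/858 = 0.13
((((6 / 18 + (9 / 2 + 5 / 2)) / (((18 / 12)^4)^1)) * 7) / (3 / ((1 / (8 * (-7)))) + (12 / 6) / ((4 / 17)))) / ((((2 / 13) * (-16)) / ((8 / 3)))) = 1456 / 21141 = 0.07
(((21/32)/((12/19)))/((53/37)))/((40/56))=34447/33920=1.02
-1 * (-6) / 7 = 6 / 7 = 0.86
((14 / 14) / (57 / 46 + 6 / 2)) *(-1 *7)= -322 / 195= -1.65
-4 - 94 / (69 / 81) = -2630 / 23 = -114.35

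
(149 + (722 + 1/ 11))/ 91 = 9582/ 1001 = 9.57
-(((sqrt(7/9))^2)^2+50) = -4099/81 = -50.60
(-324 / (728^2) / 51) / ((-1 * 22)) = 27 / 49553504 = 0.00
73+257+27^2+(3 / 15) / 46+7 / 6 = 365759 / 345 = 1060.17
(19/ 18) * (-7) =-7.39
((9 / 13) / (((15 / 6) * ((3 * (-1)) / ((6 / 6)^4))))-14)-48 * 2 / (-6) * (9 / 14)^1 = -1732 / 455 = -3.81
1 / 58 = 0.02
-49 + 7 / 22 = -1071 / 22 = -48.68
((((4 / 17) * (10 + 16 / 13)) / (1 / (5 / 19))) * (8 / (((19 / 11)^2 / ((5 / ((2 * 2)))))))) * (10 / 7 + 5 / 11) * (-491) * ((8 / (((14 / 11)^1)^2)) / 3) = -5534015828000 / 1559798331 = -3547.90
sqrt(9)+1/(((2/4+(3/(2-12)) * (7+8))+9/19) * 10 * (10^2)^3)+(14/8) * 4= 6699999981/670000000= 10.00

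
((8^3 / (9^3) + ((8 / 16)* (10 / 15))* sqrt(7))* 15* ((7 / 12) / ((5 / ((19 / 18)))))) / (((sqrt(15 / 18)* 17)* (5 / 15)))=0.57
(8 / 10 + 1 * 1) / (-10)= -9 / 50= -0.18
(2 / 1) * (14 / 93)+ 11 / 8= 1247 / 744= 1.68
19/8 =2.38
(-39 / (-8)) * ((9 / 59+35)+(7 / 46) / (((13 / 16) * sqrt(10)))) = 21 * sqrt(10) / 230+40443 / 236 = 171.66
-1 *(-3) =3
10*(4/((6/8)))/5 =10.67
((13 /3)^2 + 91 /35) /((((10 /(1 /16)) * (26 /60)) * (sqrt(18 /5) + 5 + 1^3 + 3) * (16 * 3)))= 37 /49536 -37 * sqrt(10) /743040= 0.00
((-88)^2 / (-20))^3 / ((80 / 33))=-14966147328 / 625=-23945835.72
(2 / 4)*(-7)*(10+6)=-56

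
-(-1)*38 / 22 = 19 / 11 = 1.73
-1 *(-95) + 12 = 107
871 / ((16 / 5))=4355 / 16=272.19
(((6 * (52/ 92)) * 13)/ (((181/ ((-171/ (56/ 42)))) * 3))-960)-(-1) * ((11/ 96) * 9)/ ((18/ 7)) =-775326521/ 799296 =-970.01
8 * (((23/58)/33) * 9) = 276/319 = 0.87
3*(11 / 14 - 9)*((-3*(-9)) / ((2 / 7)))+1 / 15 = -139721 / 60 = -2328.68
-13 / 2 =-6.50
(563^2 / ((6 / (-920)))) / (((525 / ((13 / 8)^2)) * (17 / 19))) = -23409111557 / 85680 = -273215.59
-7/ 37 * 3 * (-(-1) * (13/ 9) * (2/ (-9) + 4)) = -3094/ 999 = -3.10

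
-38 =-38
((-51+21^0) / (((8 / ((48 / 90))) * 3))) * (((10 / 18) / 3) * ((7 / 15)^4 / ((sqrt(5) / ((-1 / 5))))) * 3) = 4802 * sqrt(5) / 4100625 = 0.00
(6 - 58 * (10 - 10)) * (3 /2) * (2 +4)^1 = 54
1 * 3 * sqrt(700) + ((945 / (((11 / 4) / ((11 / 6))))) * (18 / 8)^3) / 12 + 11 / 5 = 30 * sqrt(7) + 384133 / 640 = 679.58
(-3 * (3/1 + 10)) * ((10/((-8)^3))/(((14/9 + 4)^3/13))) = 369603/6400000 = 0.06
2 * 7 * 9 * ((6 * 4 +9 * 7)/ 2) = 5481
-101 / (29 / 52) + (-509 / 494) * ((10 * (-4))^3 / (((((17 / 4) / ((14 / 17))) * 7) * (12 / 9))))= 2459208484 / 2070107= 1187.96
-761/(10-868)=761/858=0.89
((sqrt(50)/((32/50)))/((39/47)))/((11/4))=5875 * sqrt(2)/1716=4.84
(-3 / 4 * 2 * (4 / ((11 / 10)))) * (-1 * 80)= 4800 / 11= 436.36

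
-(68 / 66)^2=-1156 / 1089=-1.06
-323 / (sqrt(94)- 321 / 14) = 63308 * sqrt(94) / 84617 + 1451562 / 84617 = 24.41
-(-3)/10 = 3/10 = 0.30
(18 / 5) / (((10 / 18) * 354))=27 / 1475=0.02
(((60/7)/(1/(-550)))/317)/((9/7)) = -11000/951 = -11.57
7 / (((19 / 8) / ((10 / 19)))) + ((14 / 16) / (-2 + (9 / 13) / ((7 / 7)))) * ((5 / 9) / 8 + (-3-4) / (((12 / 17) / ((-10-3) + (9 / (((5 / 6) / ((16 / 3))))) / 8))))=-653616481 / 17674560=-36.98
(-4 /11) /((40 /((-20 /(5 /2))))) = 4 /55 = 0.07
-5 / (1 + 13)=-5 / 14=-0.36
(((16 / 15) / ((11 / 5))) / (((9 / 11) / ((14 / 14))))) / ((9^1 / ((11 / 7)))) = 176 / 1701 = 0.10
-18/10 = -9/5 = -1.80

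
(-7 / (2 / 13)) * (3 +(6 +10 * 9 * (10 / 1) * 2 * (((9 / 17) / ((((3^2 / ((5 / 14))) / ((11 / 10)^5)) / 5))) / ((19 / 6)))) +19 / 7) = -63415261 / 12920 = -4908.30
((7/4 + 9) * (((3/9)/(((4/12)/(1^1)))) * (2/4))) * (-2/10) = -43/40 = -1.08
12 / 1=12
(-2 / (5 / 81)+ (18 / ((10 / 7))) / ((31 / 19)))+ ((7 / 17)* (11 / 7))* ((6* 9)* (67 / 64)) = 200709 / 16864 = 11.90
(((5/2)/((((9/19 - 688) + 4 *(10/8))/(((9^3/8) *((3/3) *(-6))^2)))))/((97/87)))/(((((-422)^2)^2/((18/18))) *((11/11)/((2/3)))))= -18075555/79785603723396352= -0.00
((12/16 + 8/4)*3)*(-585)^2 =11293425/4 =2823356.25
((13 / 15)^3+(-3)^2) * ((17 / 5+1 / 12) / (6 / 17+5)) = 28932079 / 4606875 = 6.28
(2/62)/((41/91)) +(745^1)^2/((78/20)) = 7054371299/49569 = 142314.17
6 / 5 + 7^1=41 / 5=8.20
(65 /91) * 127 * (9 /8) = 5715 /56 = 102.05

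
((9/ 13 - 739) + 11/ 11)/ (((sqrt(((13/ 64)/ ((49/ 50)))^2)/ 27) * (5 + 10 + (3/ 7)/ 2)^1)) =-5334336/ 845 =-6312.82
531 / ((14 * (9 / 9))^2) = 531 / 196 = 2.71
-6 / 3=-2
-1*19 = -19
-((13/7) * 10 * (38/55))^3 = -964430272/456533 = -2112.51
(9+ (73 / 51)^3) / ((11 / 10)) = 15828760 / 1459161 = 10.85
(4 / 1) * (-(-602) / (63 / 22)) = 7568 / 9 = 840.89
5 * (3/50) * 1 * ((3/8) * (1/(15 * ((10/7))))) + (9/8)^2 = 10167/8000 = 1.27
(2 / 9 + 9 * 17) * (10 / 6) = 6895 / 27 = 255.37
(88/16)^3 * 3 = 3993/8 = 499.12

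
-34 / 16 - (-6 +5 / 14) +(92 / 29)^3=48411161 / 1365784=35.45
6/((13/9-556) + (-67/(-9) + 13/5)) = -270/24503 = -0.01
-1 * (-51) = 51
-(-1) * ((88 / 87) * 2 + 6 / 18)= 205 / 87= 2.36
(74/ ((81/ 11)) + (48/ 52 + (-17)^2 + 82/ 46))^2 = 53409874938436/ 586559961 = 91056.12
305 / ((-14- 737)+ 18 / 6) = -305 / 748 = -0.41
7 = 7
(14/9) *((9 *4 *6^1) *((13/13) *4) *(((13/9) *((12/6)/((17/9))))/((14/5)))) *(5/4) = 15600/17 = 917.65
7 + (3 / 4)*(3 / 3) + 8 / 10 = 171 / 20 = 8.55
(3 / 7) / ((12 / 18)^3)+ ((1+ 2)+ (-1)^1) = 193 / 56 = 3.45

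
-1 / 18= -0.06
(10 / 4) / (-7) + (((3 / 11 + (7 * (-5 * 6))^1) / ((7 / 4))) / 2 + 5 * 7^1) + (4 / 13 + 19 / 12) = -23.39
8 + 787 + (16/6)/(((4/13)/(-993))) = -7811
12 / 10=6 / 5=1.20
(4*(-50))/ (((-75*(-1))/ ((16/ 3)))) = -128/ 9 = -14.22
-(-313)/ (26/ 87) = 27231/ 26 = 1047.35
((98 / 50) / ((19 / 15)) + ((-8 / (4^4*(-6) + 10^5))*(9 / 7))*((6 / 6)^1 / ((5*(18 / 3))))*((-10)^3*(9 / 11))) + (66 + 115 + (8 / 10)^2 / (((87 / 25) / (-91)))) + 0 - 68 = 191542299481 / 1958218185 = 97.81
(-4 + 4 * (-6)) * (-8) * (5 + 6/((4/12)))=5152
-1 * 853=-853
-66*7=-462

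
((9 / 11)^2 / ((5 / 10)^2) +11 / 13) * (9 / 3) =16629 / 1573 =10.57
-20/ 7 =-2.86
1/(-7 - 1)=-1/8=-0.12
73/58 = 1.26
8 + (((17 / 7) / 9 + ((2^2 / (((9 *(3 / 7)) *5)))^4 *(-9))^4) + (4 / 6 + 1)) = 129033383455087264768631365663522 / 12985787691253433472747802734375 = 9.94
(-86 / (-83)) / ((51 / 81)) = 2322 / 1411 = 1.65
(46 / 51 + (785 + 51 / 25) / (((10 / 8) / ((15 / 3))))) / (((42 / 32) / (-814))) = -52292063296 / 26775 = -1953018.24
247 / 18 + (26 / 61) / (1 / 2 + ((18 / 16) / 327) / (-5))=34841339 / 2390346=14.58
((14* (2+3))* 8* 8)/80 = 56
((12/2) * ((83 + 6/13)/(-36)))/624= -1085/48672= -0.02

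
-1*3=-3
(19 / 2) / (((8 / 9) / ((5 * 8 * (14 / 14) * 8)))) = 3420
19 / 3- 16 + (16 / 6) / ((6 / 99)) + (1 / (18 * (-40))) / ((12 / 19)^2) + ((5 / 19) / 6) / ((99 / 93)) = 744790471 / 21669120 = 34.37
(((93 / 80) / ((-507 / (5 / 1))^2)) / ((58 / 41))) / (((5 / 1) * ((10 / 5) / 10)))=6355 / 79513824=0.00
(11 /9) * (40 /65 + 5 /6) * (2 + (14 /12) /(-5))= 65879 /21060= 3.13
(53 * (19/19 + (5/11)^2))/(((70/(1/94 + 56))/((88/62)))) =8148114/112189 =72.63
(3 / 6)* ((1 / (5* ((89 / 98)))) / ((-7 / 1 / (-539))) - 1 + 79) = 21128 / 445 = 47.48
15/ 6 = 5/ 2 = 2.50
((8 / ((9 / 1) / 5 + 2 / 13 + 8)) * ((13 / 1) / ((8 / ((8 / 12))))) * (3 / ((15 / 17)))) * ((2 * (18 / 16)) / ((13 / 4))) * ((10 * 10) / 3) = 44200 / 647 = 68.32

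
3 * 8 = 24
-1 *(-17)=17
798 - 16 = 782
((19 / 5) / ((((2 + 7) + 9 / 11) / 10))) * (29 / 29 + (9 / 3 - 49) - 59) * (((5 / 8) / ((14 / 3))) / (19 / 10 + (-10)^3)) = 0.05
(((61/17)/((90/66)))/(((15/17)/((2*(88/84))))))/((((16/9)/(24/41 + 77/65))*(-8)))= -34816177/44772000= -0.78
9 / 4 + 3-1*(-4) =37 / 4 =9.25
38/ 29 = 1.31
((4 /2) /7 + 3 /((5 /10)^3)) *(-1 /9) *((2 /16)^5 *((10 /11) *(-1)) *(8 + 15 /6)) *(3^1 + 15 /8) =5525 /1441792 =0.00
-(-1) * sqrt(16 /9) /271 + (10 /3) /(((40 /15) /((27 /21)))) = 36697 /22764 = 1.61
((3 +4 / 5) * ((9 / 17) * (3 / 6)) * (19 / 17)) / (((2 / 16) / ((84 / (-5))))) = -1091664 / 7225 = -151.10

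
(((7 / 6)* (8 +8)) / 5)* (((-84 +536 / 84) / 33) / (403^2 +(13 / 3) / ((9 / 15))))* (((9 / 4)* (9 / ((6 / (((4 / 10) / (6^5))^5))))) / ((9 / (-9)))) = 163 / 2480124011895474359500800000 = 0.00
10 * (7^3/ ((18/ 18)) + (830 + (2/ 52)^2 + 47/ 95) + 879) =20524.96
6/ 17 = 0.35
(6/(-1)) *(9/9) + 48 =42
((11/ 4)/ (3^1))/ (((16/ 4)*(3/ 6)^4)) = 11/ 3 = 3.67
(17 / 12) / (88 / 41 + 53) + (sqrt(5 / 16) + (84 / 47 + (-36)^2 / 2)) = sqrt(5) / 4 + 48743767 / 75012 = 650.37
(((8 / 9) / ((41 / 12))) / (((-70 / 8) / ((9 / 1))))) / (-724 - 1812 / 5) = 48 / 194873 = 0.00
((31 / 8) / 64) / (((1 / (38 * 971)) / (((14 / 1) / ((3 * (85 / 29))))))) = 116099557 / 32640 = 3556.97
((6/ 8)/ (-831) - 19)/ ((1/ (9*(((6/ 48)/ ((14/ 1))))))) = -189477/ 124096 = -1.53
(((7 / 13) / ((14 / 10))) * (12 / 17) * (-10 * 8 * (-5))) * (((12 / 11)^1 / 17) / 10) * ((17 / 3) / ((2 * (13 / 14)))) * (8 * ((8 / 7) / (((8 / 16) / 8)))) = 9830400 / 31603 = 311.06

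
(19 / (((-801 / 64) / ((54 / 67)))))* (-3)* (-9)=-196992 / 5963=-33.04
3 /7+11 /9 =104 /63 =1.65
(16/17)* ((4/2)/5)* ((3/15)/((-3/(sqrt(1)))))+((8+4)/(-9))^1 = -1732/1275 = -1.36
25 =25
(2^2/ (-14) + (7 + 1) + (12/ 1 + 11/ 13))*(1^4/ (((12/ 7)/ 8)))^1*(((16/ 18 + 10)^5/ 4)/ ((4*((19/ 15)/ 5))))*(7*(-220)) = -81390723395366000/ 14585103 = -5580401001.99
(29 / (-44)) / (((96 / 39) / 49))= -18473 / 1408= -13.12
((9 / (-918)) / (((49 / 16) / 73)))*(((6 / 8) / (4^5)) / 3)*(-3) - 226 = -96388023 / 426496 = -226.00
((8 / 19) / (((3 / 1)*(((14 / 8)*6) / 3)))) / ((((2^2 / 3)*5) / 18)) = 72 / 665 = 0.11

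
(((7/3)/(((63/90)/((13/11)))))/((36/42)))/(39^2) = 35/11583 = 0.00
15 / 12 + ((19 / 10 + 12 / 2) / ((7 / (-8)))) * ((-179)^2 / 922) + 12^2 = -10875477 / 64540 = -168.51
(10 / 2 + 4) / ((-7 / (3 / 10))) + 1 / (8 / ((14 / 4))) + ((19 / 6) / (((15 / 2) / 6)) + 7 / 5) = 1339 / 336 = 3.99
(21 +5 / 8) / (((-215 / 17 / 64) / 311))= -7317208 / 215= -34033.53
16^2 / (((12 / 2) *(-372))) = -0.11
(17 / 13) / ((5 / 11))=187 / 65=2.88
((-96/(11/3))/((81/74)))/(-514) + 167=4250165/25443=167.05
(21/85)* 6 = 126/85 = 1.48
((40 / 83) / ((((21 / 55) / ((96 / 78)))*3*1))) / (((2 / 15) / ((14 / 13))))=176000 / 42081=4.18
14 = 14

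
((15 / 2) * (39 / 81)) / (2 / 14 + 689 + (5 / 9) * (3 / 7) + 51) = 35 / 7176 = 0.00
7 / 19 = 0.37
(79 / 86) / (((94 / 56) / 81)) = 89586 / 2021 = 44.33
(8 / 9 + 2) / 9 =26 / 81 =0.32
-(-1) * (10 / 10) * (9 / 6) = 3 / 2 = 1.50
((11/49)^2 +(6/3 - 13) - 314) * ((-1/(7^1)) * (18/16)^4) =1279729611/17210368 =74.36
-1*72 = -72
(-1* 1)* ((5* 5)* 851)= -21275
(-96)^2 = 9216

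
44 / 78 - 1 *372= -14486 / 39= -371.44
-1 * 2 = -2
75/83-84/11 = -6.73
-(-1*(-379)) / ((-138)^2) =-379 / 19044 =-0.02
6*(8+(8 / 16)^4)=387 / 8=48.38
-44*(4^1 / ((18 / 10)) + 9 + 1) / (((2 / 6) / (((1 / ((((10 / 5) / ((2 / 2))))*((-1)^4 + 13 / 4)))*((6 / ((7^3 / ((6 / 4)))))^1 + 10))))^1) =-1903.02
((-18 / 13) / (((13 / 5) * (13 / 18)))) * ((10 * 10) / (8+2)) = -16200 / 2197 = -7.37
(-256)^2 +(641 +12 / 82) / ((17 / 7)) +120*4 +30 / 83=3834385273 / 57851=66280.36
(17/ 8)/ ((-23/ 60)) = -255/ 46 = -5.54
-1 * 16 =-16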